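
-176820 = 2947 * ( - 60 )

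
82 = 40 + 42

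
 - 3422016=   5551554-8973570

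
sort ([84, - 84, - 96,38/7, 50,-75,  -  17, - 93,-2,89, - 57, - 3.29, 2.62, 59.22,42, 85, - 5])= [  -  96, - 93, - 84, - 75,-57,-17,-5, - 3.29, - 2, 2.62, 38/7, 42, 50, 59.22, 84,  85, 89 ]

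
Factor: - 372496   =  -2^4*31^1*751^1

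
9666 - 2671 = 6995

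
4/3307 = 4/3307=0.00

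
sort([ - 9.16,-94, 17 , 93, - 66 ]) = [ - 94,-66, - 9.16, 17, 93]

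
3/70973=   3/70973 = 0.00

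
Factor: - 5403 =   -  3^1 * 1801^1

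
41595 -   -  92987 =134582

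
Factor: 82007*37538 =3078378766 = 2^1 * 137^2 * 82007^1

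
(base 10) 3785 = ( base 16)EC9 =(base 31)3T3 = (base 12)2235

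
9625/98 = 1375/14 = 98.21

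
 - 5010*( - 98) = 490980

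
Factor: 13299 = 3^1*11^1* 13^1*31^1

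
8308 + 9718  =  18026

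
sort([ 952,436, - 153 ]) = [ - 153, 436, 952 ] 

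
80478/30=13413/5 = 2682.60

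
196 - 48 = 148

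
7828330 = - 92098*( - 85 ) 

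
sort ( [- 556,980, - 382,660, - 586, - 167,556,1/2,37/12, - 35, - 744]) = [ - 744 , - 586, - 556, - 382,-167,-35, 1/2, 37/12,556,  660,980]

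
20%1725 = 20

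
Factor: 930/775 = 6/5 = 2^1*3^1*5^(  -  1)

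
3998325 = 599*6675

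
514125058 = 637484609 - 123359551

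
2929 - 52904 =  - 49975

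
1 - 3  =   - 2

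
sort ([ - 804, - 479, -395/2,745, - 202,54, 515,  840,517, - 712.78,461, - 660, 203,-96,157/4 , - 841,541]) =[ -841,-804,- 712.78,-660, - 479, - 202,-395/2,-96,157/4,54, 203, 461,515,517,  541,745, 840] 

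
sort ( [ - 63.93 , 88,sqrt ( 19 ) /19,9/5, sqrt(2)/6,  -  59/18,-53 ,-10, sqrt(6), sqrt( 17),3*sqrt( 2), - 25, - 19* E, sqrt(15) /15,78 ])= [-63.93,- 53, - 19*E,-25,-10, - 59/18, sqrt ( 19)/19, sqrt(2)/6, sqrt (15)/15,9/5, sqrt(6 ) , sqrt (17), 3*sqrt( 2) , 78,  88]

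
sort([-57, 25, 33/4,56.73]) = [ - 57, 33/4, 25, 56.73 ]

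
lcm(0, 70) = 0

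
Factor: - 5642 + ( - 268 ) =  -5910 =- 2^1*3^1*5^1*197^1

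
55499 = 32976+22523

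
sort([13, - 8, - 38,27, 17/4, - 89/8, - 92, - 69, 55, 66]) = [ - 92,-69, - 38,  -  89/8, - 8,  17/4, 13, 27,55, 66] 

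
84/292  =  21/73 = 0.29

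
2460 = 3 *820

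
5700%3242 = 2458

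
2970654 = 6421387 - 3450733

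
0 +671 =671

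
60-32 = 28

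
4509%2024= 461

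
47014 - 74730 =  - 27716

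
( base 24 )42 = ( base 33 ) 2W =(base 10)98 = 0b1100010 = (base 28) 3e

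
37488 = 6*6248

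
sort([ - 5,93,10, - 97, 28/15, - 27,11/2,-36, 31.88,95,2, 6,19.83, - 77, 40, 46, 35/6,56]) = [  -  97, - 77, - 36, - 27 , - 5, 28/15 , 2 , 11/2, 35/6,6,10, 19.83, 31.88,40,  46, 56, 93,95]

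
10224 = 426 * 24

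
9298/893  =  9298/893 = 10.41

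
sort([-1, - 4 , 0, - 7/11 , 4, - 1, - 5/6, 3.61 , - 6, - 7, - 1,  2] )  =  [ - 7, - 6, - 4, - 1 , - 1, - 1, - 5/6,-7/11, 0, 2,3.61, 4]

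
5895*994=5859630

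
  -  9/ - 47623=9/47623 = 0.00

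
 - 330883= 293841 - 624724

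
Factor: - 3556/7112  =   - 2^( - 1 ) = - 1/2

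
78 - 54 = 24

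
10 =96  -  86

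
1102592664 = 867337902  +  235254762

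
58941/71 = 830 + 11/71 = 830.15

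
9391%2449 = 2044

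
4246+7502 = 11748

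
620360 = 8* 77545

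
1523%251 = 17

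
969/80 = 969/80 = 12.11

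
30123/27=1115 + 2/3 = 1115.67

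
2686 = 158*17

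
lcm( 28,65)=1820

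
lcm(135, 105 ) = 945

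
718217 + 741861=1460078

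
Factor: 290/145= 2 = 2^1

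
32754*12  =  393048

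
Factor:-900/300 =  - 3= -3^1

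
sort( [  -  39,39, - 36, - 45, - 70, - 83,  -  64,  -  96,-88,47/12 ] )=[ - 96,  -  88,-83, - 70,  -  64, - 45, - 39,-36, 47/12,39]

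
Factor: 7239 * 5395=3^1 * 5^1 *13^1*19^1*83^1*127^1  =  39054405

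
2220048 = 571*3888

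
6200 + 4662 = 10862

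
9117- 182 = 8935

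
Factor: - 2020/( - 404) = 5^1 = 5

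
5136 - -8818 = 13954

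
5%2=1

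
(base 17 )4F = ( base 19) 47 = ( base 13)65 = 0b1010011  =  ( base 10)83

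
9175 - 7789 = 1386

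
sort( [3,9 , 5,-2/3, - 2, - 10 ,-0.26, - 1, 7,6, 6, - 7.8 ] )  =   [- 10,  -  7.8, - 2,-1, -2/3,-0.26,3, 5,6,  6,7,9] 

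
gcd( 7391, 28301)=1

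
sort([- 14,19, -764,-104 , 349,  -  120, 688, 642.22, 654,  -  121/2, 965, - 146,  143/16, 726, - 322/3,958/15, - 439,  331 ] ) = [ - 764, - 439, - 146,-120,  -  322/3, - 104, - 121/2,-14, 143/16, 19, 958/15, 331, 349, 642.22, 654,688, 726, 965 ]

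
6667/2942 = 6667/2942 =2.27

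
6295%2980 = 335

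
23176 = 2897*8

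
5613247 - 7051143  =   - 1437896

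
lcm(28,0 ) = 0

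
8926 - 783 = 8143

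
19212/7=2744 +4/7 = 2744.57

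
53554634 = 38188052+15366582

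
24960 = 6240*4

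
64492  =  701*92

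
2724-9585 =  - 6861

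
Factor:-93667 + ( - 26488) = -120155 = -  5^1*7^1 * 3433^1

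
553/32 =553/32 = 17.28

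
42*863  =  36246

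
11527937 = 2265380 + 9262557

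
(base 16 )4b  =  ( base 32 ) 2b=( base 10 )75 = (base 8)113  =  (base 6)203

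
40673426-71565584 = -30892158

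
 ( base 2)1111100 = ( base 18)6G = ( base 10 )124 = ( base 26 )4k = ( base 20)64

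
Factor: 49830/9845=2^1 * 3^1  *  151^1*179^(-1 ) = 906/179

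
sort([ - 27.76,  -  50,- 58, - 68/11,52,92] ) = [-58, - 50, - 27.76, -68/11 , 52,92 ] 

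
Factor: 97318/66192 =2^ ( - 3)*3^( - 1 )*7^( - 1 )*13^1 * 19^1= 247/168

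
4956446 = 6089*814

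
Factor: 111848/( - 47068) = -682/287 = - 2^1*7^( - 1 )*11^1 * 31^1 * 41^(-1 ) 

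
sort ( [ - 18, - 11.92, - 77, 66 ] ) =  [ - 77, - 18, - 11.92,66]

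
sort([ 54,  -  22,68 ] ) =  [ - 22, 54, 68 ]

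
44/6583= 44/6583 =0.01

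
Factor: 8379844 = 2^2 * 11^1 * 17^2*659^1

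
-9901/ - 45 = 9901/45 = 220.02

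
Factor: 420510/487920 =2^ ( - 3 )*19^(- 1)*131^1 = 131/152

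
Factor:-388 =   -  2^2*97^1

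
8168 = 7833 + 335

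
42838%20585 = 1668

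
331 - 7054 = - 6723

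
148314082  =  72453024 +75861058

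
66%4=2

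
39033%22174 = 16859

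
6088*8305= 50560840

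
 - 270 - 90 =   -  360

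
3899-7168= - 3269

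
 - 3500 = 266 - 3766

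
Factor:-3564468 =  - 2^2*3^2*99013^1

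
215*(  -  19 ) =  - 4085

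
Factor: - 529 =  - 23^2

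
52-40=12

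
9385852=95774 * 98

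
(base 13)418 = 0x2b9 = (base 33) l4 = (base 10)697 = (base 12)4a1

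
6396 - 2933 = 3463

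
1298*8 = 10384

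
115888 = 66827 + 49061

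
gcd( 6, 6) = 6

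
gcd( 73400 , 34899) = 1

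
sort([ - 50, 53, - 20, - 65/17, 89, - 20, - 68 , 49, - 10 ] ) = [ - 68, - 50,-20, - 20, - 10, - 65/17,49, 53, 89] 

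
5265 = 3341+1924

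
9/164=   9/164 =0.05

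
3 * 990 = 2970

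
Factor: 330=2^1*3^1*5^1*11^1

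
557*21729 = 12103053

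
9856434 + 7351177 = 17207611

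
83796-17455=66341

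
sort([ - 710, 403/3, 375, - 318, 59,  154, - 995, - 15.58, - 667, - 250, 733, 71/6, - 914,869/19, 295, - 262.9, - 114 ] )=[ - 995,-914, - 710, - 667, - 318, - 262.9, - 250,-114, - 15.58,71/6, 869/19, 59, 403/3, 154,295, 375,  733 ] 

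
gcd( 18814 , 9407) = 9407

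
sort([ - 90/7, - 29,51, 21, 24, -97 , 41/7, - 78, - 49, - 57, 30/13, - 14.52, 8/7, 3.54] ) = [ - 97,  -  78,-57,  -  49, - 29,-14.52, - 90/7, 8/7,30/13, 3.54, 41/7, 21, 24, 51]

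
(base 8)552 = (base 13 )21B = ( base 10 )362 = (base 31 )bl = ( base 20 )I2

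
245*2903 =711235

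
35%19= 16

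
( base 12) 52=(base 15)42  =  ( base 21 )2k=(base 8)76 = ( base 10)62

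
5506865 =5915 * 931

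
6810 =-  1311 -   -  8121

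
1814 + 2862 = 4676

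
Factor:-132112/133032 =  -2^1 * 3^(  -  1)* 241^( - 1)*359^1 = -718/723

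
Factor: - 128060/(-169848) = 95/126 = 2^(-1 ) * 3^( - 2)*5^1*7^( - 1)*19^1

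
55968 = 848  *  66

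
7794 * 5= 38970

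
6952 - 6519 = 433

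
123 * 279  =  34317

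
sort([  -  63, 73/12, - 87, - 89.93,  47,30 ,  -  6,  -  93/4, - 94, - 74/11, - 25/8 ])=[ - 94, - 89.93, - 87, - 63, - 93/4, - 74/11, - 6, - 25/8 , 73/12,30, 47 ]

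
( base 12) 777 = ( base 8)2113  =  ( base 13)667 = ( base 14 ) 587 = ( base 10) 1099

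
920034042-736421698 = 183612344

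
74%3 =2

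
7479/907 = 7479/907= 8.25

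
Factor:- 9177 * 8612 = -2^2*3^1*7^1*19^1 *23^1*2153^1 = -79032324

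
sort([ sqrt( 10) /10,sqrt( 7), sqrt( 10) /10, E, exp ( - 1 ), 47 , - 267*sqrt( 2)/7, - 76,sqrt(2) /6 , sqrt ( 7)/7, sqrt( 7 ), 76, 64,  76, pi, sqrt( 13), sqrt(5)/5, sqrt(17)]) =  [ - 76, - 267*sqrt( 2)/7, sqrt( 2)/6, sqrt( 10 )/10, sqrt(10)/10, exp( - 1),sqrt( 7)/7, sqrt( 5)/5, sqrt( 7) , sqrt( 7 ), E,pi, sqrt( 13 ), sqrt ( 17), 47,64 , 76, 76]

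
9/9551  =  9/9551  =  0.00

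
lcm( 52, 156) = 156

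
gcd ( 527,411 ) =1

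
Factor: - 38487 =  - 3^1*12829^1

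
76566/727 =76566/727=105.32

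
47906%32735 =15171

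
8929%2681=886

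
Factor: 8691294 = 2^1*3^1*367^1 * 3947^1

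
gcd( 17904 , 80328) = 24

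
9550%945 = 100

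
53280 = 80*666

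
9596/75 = 127 + 71/75 = 127.95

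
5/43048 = 5/43048 = 0.00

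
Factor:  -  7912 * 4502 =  - 2^4*23^1 * 43^1* 2251^1 = - 35619824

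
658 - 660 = - 2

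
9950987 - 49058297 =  - 39107310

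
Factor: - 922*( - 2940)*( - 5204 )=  - 14106378720 = - 2^5*3^1*5^1*7^2*461^1*1301^1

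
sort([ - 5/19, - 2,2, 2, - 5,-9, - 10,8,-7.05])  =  [-10,-9,-7.05,- 5,-2, - 5/19,2, 2,8]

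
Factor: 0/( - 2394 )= 0 = 0^1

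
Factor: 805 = 5^1*7^1*23^1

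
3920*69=270480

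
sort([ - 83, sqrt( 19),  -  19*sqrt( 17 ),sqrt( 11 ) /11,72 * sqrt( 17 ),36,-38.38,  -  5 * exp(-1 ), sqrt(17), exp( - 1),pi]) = [ - 83,-19*sqrt( 17),- 38.38, - 5 * exp( - 1) , sqrt( 11 )/11,  exp( - 1),pi, sqrt(17 ), sqrt (19), 36  ,  72 * sqrt(17)]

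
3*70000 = 210000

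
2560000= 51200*50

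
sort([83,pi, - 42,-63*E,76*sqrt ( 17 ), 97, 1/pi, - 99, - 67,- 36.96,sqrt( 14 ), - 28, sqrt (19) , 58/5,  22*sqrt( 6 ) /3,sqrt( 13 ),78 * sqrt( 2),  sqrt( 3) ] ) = [-63*E, - 99, -67,-42,-36.96,-28,1/pi,sqrt ( 3), pi,sqrt(13 ),sqrt( 14 )  ,  sqrt( 19 ) , 58/5,22*sqrt(6 )/3,83, 97, 78 * sqrt( 2 ), 76*sqrt( 17)]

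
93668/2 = 46834 = 46834.00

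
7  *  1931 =13517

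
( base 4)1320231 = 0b1111000101101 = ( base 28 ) 9np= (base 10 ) 7725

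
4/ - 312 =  - 1/78 = - 0.01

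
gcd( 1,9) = 1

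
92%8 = 4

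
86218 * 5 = 431090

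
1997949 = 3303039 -1305090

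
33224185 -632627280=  - 599403095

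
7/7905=7/7905=0.00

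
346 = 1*346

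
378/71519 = 54/10217 = 0.01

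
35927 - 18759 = 17168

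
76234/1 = 76234 = 76234.00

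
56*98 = 5488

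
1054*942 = 992868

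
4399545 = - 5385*( - 817)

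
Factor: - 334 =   -  2^1*167^1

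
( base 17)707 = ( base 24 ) 3CE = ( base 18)64e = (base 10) 2030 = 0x7EE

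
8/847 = 8/847= 0.01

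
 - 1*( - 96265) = 96265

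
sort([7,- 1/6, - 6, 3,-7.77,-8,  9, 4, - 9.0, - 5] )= [-9.0, - 8, - 7.77, - 6, - 5, - 1/6,3 , 4, 7, 9] 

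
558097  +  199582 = 757679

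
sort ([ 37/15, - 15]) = [ - 15, 37/15]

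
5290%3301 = 1989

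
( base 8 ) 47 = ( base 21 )1i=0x27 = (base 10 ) 39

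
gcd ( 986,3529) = 1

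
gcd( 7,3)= 1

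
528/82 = 264/41 = 6.44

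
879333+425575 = 1304908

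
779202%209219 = 151545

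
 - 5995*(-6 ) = 35970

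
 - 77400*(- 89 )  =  6888600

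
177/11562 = 59/3854=0.02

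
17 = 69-52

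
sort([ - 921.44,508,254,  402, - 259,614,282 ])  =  [ - 921.44, - 259,254,282,402 , 508 , 614 ]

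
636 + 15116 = 15752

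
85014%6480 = 774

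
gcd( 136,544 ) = 136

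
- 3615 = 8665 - 12280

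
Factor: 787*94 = 73978 = 2^1 * 47^1*787^1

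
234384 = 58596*4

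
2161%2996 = 2161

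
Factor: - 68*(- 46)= 3128= 2^3*17^1 * 23^1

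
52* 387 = 20124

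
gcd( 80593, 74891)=1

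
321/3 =107= 107.00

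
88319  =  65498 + 22821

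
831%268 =27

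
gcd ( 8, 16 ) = 8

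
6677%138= 53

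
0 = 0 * 69909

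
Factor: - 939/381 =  - 127^(- 1 )*313^1=- 313/127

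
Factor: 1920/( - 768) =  - 2^( - 1)*5^1 = - 5/2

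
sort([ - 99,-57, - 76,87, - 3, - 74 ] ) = [ - 99, - 76 ,  -  74, - 57, - 3, 87] 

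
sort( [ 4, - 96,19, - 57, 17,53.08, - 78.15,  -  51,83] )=[ - 96,  -  78.15, - 57, - 51,4, 17, 19,53.08,83 ] 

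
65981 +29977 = 95958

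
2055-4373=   -  2318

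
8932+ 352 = 9284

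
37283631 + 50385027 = 87668658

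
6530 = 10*653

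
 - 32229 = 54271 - 86500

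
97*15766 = 1529302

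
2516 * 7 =17612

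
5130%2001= 1128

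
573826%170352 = 62770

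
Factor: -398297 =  - 19^1 * 20963^1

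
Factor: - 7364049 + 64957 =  - 7299092 = - 2^2 *1824773^1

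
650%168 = 146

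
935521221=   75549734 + 859971487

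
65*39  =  2535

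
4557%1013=505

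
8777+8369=17146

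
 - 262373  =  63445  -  325818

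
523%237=49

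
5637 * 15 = 84555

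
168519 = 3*56173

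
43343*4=173372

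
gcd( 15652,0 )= 15652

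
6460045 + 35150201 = 41610246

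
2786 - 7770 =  - 4984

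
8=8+0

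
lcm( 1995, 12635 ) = 37905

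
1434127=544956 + 889171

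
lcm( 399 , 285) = 1995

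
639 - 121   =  518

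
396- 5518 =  - 5122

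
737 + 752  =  1489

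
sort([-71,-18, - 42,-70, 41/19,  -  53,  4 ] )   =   [ - 71, - 70, - 53, - 42,-18,41/19, 4]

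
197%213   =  197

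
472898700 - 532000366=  - 59101666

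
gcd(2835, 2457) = 189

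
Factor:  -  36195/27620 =-7239/5524 = - 2^(-2 )*3^1 * 19^1*127^1*1381^( - 1)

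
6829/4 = 6829/4 = 1707.25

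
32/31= 32/31 = 1.03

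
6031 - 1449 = 4582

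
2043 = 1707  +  336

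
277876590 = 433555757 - 155679167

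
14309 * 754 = 10788986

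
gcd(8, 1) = 1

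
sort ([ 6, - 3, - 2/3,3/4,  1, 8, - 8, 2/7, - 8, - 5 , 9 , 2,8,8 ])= [ - 8, - 8, - 5, - 3, - 2/3,2/7,  3/4,1,2,6, 8,8,8,9 ]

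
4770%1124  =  274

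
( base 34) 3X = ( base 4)2013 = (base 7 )252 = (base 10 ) 135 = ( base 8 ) 207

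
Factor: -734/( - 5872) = 1/8 = 2^( -3)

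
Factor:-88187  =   - 11^1*8017^1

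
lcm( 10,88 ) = 440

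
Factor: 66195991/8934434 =2^( - 1)*1193^1*55487^1 * 4467217^( - 1)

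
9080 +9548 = 18628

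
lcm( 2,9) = 18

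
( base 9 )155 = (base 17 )7C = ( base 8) 203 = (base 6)335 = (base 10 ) 131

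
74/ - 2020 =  - 1 + 973/1010 = -0.04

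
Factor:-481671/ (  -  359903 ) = 3^2 * 109^1*733^(-1) = 981/733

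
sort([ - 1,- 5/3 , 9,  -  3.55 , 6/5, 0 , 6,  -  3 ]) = [ - 3.55  , -3  , - 5/3,- 1,  0, 6/5, 6,9]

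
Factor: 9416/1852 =2^1  *  11^1*107^1 * 463^( - 1) =2354/463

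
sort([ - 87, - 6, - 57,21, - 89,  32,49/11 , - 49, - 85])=[ - 89, - 87, - 85,-57,  -  49, - 6,49/11, 21,32]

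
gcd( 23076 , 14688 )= 36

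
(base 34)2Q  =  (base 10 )94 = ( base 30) 34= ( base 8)136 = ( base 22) 46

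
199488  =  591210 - 391722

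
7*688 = 4816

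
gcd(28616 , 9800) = 392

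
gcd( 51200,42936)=8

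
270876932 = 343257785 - 72380853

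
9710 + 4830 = 14540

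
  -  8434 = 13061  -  21495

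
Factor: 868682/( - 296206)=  - 29^ ( - 1)*31^1*5107^( - 1)*14011^1= - 434341/148103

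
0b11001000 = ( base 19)AA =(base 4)3020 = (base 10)200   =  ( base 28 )74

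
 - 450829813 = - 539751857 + 88922044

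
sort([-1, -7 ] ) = [ - 7, - 1]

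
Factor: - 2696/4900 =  - 674/1225=-  2^1*5^( - 2)*7^( - 2)*337^1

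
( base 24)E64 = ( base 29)9M5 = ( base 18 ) 1764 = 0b10000000010100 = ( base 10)8212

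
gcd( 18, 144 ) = 18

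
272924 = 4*68231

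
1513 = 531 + 982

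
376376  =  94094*4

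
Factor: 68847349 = 23^1*2993363^1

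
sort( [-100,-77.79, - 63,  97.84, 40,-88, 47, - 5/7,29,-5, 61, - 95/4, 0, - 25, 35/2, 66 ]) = [ - 100 ,-88, - 77.79, - 63, - 25,-95/4, - 5, - 5/7 , 0, 35/2, 29,40, 47,61, 66, 97.84]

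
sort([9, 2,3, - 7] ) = [ - 7,  2, 3,9 ] 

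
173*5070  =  877110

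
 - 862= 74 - 936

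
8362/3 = 2787+1/3 = 2787.33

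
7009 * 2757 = 19323813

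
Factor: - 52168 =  -2^3*6521^1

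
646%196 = 58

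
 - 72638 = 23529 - 96167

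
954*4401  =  4198554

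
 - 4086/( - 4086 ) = 1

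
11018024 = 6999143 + 4018881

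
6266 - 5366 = 900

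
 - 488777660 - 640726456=- 1129504116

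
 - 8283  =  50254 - 58537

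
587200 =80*7340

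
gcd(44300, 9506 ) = 2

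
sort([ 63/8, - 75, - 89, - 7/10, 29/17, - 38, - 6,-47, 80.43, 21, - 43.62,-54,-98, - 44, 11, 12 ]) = [ - 98, - 89, - 75, - 54,-47, - 44,-43.62, - 38, - 6, -7/10,29/17, 63/8,11, 12 , 21, 80.43 ]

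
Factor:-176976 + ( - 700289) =-5^1* 175453^1 = -  877265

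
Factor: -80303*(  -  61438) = 2^1*13^1*17^1*131^1 * 139^1*613^1 = 4933655714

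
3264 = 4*816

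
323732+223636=547368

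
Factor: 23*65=1495=5^1*13^1*23^1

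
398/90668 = 199/45334 = 0.00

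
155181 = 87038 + 68143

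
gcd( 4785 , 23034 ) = 33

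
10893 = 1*10893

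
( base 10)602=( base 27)m8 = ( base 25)O2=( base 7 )1520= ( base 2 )1001011010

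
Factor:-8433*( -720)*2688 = 2^11*3^5*5^1 * 7^1 * 937^1 = 16320890880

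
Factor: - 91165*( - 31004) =2^2*5^1 * 23^1*337^1*18233^1=2826479660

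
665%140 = 105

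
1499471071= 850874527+648596544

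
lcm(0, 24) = 0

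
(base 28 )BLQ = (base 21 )KJJ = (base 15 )2b0d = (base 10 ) 9238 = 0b10010000010110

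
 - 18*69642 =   -  1253556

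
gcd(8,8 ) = 8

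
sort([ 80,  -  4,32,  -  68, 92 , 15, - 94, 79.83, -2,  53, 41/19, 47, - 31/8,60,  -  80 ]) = [-94, - 80,-68,-4,-31/8, - 2,41/19 , 15, 32,47,53,60,79.83 , 80,92 ] 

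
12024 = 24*501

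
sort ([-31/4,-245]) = [-245, - 31/4]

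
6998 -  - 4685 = 11683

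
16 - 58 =-42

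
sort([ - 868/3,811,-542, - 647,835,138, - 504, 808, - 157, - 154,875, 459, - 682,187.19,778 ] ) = [ -682, - 647, - 542,-504, - 868/3, - 157,-154,  138,187.19,459,778, 808, 811,835,875]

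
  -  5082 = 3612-8694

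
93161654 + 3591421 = 96753075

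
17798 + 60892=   78690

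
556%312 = 244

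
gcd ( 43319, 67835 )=1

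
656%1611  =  656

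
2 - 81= - 79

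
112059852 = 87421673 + 24638179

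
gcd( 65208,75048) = 24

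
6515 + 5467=11982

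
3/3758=3/3758 = 0.00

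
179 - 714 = - 535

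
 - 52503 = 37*(-1419)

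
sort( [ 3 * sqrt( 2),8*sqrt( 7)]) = [3*sqrt( 2 ),  8*sqrt (7)]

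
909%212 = 61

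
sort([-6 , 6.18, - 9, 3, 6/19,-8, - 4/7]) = [  -  9,-8, - 6,-4/7, 6/19, 3, 6.18] 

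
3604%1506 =592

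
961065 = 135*7119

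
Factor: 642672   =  2^4* 3^2*4463^1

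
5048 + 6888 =11936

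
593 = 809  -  216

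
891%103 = 67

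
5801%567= 131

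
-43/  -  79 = 43/79 = 0.54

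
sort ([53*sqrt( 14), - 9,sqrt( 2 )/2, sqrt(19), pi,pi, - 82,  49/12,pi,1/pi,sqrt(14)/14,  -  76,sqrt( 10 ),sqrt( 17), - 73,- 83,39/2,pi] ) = [ - 83, - 82,- 76, - 73,  -  9, sqrt( 14 )/14,1/pi, sqrt ( 2)/2,pi , pi,pi,pi,sqrt(10 ),49/12, sqrt(17),sqrt(19),39/2, 53 * sqrt( 14)]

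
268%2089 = 268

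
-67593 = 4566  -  72159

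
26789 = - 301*( - 89 )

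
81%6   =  3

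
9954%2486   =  10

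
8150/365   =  22 + 24/73 = 22.33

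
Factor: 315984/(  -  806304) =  - 29/74 = - 2^( - 1)*29^1*37^( - 1) 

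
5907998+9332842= 15240840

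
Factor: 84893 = 23^1 * 3691^1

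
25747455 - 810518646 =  - 784771191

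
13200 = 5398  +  7802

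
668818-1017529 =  -348711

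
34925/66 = 3175/6 =529.17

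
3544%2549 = 995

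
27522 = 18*1529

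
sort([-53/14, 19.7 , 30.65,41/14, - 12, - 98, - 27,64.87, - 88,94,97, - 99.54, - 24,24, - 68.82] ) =[-99.54, - 98, - 88,-68.82, - 27, - 24, - 12 , - 53/14, 41/14 , 19.7,24,30.65, 64.87,  94,  97] 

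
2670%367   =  101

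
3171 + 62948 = 66119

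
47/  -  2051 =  -1+2004/2051 =-0.02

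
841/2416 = 841/2416 = 0.35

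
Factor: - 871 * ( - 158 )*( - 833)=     -  2^1*7^2*13^1*17^1*67^1 * 79^1 = - 114635794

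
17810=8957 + 8853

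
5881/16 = 367 + 9/16 = 367.56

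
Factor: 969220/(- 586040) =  - 43/26 = -2^( - 1 )*13^( - 1)*43^1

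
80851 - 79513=1338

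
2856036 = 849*3364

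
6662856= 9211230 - 2548374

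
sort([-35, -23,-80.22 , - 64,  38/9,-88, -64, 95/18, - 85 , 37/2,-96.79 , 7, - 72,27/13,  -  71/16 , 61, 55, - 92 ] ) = [ - 96.79 ,-92, - 88, - 85, -80.22 , - 72,-64, - 64, - 35 , -23,  -  71/16,  27/13 , 38/9 , 95/18,7,37/2 , 55,  61 ]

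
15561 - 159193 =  - 143632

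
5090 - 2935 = 2155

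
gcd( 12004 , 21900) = 4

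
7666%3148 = 1370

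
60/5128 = 15/1282 = 0.01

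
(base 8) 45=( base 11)34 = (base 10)37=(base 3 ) 1101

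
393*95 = 37335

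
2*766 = 1532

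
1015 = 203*5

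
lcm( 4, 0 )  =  0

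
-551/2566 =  - 1+2015/2566=- 0.21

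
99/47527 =99/47527= 0.00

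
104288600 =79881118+24407482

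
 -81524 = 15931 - 97455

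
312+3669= 3981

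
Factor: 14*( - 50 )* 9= - 6300= - 2^2*3^2*5^2*7^1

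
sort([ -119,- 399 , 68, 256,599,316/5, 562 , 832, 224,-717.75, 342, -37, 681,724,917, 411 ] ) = [ -717.75 ,  -  399,  -  119, - 37, 316/5,68 , 224 , 256,342, 411, 562, 599, 681, 724, 832,917]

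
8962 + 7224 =16186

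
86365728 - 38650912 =47714816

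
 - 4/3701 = -1+3697/3701  =  - 0.00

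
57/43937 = 57/43937 = 0.00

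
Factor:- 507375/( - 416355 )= 825/677 = 3^1*5^2 * 11^1*677^( - 1 ) 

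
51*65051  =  3317601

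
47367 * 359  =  17004753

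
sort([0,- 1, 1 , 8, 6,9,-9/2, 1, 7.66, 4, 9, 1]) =[ - 9/2, - 1, 0,1, 1 , 1,4,6,7.66,8,9, 9 ]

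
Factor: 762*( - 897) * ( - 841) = 2^1*3^2*13^1*23^1*29^2*127^1 = 574835274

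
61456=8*7682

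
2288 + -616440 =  - 614152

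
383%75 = 8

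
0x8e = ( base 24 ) 5m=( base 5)1032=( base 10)142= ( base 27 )57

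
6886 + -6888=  - 2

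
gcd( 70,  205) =5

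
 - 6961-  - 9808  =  2847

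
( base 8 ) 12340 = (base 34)4L6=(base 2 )1010011100000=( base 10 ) 5344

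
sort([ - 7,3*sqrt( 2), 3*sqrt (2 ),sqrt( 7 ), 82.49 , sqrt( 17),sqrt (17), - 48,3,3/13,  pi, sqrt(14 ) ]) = [ - 48, - 7,3/13,sqrt(7),3, pi, sqrt(14 ), sqrt(17) , sqrt(17) , 3*sqrt( 2),  3*sqrt( 2 ), 82.49 ]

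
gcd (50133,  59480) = 1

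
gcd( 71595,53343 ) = 9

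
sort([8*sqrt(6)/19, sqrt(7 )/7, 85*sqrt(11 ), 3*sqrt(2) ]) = [ sqrt( 7 ) /7, 8 *sqrt( 6 ) /19, 3 *sqrt( 2),85*sqrt ( 11 )] 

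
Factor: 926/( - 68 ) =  - 463/34 = - 2^( - 1)*17^( - 1)*463^1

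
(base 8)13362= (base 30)6FO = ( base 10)5874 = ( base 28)7DM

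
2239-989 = 1250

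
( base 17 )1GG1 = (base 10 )9810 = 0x2652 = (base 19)1836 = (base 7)40413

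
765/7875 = 17/175  =  0.10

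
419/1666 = 419/1666=0.25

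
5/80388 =5/80388 = 0.00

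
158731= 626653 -467922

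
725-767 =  - 42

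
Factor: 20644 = 2^2*13^1*397^1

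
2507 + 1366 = 3873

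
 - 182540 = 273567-456107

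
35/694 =35/694 = 0.05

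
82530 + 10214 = 92744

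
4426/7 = 632 + 2/7 = 632.29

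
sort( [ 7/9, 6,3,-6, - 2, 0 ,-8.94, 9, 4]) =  [ - 8.94, - 6,-2,0, 7/9,3, 4,  6,9]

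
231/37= 231/37 = 6.24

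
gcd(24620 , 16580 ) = 20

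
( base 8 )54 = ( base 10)44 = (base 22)20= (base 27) 1H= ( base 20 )24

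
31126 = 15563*2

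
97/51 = 1 + 46/51 = 1.90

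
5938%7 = 2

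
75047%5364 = 5315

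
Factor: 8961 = 3^1* 29^1*103^1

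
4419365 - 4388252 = 31113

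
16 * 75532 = 1208512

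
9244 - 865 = 8379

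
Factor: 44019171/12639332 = 2^( - 2)*3^2*7^1 * 17^1*19^( - 2)*23^1 * 1787^1*8753^( - 1 ) 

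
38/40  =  19/20  =  0.95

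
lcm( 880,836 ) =16720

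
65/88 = 65/88 = 0.74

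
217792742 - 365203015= - 147410273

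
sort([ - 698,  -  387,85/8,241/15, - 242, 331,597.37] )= [- 698, - 387, - 242, 85/8, 241/15, 331,  597.37]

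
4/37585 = 4/37585 = 0.00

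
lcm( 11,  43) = 473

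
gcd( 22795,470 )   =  235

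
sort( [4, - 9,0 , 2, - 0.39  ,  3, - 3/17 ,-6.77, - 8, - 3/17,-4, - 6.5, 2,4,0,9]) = [ - 9, - 8, - 6.77, - 6.5, - 4, - 0.39, - 3/17, -3/17 , 0,0, 2,2,3,4, 4,9 ] 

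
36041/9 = 36041/9=4004.56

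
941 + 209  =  1150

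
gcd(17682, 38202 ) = 6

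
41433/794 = 41433/794 =52.18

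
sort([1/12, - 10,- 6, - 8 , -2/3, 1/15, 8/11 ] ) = [ - 10, - 8,  -  6, -2/3,1/15,1/12,8/11]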